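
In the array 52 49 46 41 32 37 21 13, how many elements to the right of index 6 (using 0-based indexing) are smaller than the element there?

The element at index 6 is 21.
Elements after it: 13
Those smaller than 21: 13

1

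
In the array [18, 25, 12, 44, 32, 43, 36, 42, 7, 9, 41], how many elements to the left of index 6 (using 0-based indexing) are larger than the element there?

The element at index 6 is 36.
Elements before it: 18, 25, 12, 44, 32, 43
Those larger than 36: 44, 43

2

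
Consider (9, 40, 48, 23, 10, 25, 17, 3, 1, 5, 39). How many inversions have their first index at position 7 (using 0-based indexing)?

1 such element

The element at index 7 is 3.
Elements after it: 1, 5, 39
Those smaller than 3: 1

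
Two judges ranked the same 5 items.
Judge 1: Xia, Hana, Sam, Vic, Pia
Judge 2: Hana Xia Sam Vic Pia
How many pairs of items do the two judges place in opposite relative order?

Assign each item its position (1..5) in the first ordering, then rewrite the second ordering as that position sequence:
positions: Xia→1, Hana→2, Sam→3, Vic→4, Pia→5
second ordering as positions: [2, 1, 3, 4, 5]
Discordant pairs = inversions in this position sequence.
2: 1 → 1
1: 0
3: 0
4: 0
5: 0
Total: 1 + 0 + 0 + 0 + 0 = 1

1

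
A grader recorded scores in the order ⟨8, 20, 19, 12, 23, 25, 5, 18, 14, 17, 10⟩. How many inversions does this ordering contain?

For each element, count later entries that are smaller:
8 → 5 → 1
20 → 19, 12, 5, 18, 14, 17, 10 → 7
19 → 12, 5, 18, 14, 17, 10 → 6
12 → 5, 10 → 2
23 → 5, 18, 14, 17, 10 → 5
25 → 5, 18, 14, 17, 10 → 5
5 → none → 0
18 → 14, 17, 10 → 3
14 → 10 → 1
17 → 10 → 1
10 → none → 0
Sum: 1 + 7 + 6 + 2 + 5 + 5 + 0 + 3 + 1 + 1 + 0 = 31

31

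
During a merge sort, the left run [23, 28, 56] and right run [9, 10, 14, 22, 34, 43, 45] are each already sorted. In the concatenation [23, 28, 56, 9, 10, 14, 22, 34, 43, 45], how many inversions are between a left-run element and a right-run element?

15

For each element r of the right run, count left-run elements greater than r:
r = 9: 23, 28, 56 → 3
r = 10: 23, 28, 56 → 3
r = 14: 23, 28, 56 → 3
r = 22: 23, 28, 56 → 3
r = 34: 56 → 1
r = 43: 56 → 1
r = 45: 56 → 1
Cross-inversions: 3 + 3 + 3 + 3 + 1 + 1 + 1 = 15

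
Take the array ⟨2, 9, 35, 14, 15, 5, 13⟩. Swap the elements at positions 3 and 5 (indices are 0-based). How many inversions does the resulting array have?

Inversions: 8

Positions 3 and 5 hold 14 and 5; after swapping, the array is [2, 9, 35, 5, 15, 14, 13].
Element-by-element contributions:
2: 0
9: 1
35: 4
5: 0
15: 2
14: 1
13: 0
Sum: 0 + 1 + 4 + 0 + 2 + 1 + 0 = 8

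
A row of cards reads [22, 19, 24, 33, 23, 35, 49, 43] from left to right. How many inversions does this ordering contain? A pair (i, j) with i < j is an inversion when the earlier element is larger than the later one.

4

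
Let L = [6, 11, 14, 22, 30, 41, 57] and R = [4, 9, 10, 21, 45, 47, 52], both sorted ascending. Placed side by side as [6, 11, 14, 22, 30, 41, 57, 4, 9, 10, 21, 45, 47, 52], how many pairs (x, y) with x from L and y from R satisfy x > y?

There are 26 split inversions.

Count, for every r in R, how many entries of L exceed r:
r = 4: 6, 11, 14, 22, 30, 41, 57 → 7
r = 9: 11, 14, 22, 30, 41, 57 → 6
r = 10: 11, 14, 22, 30, 41, 57 → 6
r = 21: 22, 30, 41, 57 → 4
r = 45: 57 → 1
r = 47: 57 → 1
r = 52: 57 → 1
Cross-inversions: 7 + 6 + 6 + 4 + 1 + 1 + 1 = 26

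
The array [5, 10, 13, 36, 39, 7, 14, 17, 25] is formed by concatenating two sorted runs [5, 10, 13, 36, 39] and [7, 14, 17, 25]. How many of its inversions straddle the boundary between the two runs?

10 split inversions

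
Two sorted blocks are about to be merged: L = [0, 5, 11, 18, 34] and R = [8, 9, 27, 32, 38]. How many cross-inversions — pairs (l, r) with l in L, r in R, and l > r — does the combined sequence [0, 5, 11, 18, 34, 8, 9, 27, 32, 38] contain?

Take each right-half value and tally the left-half values above it:
r = 8: 11, 18, 34 → 3
r = 9: 11, 18, 34 → 3
r = 27: 34 → 1
r = 32: 34 → 1
r = 38: none → 0
Cross-inversions: 3 + 3 + 1 + 1 + 0 = 8

8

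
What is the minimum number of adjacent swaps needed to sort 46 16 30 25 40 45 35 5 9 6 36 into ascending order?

Minimum adjacent swaps = number of inversions (each swap of adjacent out-of-order elements removes one inversion and no swap can remove more).
Count inversions — for each element, later elements that are smaller:
46: 16, 30, 25, 40, 45, 35, 5, 9, 6, 36 → 10
16: 5, 9, 6 → 3
30: 25, 5, 9, 6 → 4
25: 5, 9, 6 → 3
40: 35, 5, 9, 6, 36 → 5
45: 35, 5, 9, 6, 36 → 5
35: 5, 9, 6 → 3
5: none → 0
9: 6 → 1
6: none → 0
36: none → 0
Total inversions: 10 + 3 + 4 + 3 + 5 + 5 + 3 + 0 + 1 + 0 + 0 = 34

34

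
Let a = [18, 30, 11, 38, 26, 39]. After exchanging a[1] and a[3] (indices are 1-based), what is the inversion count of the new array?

Positions 1 and 3 hold 18 and 11; after swapping, the array is [11, 30, 18, 38, 26, 39].
For each element, count later entries that are smaller:
11: 0
30: 2
18: 0
38: 1
26: 0
39: 0
Sum: 0 + 2 + 0 + 1 + 0 + 0 = 3

3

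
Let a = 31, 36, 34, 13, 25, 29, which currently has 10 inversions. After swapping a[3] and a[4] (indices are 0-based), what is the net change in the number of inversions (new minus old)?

+1

Positions 3 and 4 hold 13 and 25; after swapping, the array is [31, 36, 34, 25, 13, 29].
Element-by-element contributions:
31 → 25, 13, 29 → 3
36 → 34, 25, 13, 29 → 4
34 → 25, 13, 29 → 3
25 → 13 → 1
13 → none → 0
29 → none → 0
Sum: 3 + 4 + 3 + 1 + 0 + 0 = 11
Change: 11 − 10 = +1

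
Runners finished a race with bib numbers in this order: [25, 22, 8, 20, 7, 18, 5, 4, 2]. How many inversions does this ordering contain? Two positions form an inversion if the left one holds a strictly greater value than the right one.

Sweep left to right; for each value list the smaller values that follow it:
25: 8
22: 7
8: 4
20: 5
7: 3
18: 3
5: 2
4: 1
2: 0
Sum: 8 + 7 + 4 + 5 + 3 + 3 + 2 + 1 + 0 = 33

33 inversions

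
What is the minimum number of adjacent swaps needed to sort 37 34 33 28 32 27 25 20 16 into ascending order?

The minimum number of adjacent swaps to sort an array equals its inversion count, since every such swap removes exactly one inversion.
Count inversions — for each element, later elements that are smaller:
37: 34, 33, 28, 32, 27, 25, 20, 16 → 8
34: 33, 28, 32, 27, 25, 20, 16 → 7
33: 28, 32, 27, 25, 20, 16 → 6
28: 27, 25, 20, 16 → 4
32: 27, 25, 20, 16 → 4
27: 25, 20, 16 → 3
25: 20, 16 → 2
20: 16 → 1
16: none → 0
Total inversions: 8 + 7 + 6 + 4 + 4 + 3 + 2 + 1 + 0 = 35

35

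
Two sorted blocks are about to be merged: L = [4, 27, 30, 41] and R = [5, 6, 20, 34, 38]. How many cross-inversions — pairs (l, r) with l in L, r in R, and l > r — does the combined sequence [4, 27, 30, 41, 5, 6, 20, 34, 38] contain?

Count, for every r in R, how many entries of L exceed r:
r = 5: 27, 30, 41 → 3
r = 6: 27, 30, 41 → 3
r = 20: 27, 30, 41 → 3
r = 34: 41 → 1
r = 38: 41 → 1
Cross-inversions: 3 + 3 + 3 + 1 + 1 = 11

11 split inversions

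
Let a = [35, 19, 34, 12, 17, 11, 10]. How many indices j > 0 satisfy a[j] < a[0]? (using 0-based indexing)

The element at index 0 is 35.
Elements after it: 19, 34, 12, 17, 11, 10
Those smaller than 35: 19, 34, 12, 17, 11, 10

6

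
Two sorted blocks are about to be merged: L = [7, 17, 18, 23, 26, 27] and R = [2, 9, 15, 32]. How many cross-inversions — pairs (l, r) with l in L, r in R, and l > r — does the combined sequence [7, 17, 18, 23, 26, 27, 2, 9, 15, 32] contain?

For each element r of the right run, count left-run elements greater than r:
r = 2: 7, 17, 18, 23, 26, 27 → 6
r = 9: 17, 18, 23, 26, 27 → 5
r = 15: 17, 18, 23, 26, 27 → 5
r = 32: none → 0
Cross-inversions: 6 + 5 + 5 + 0 = 16

There are 16 cross-inversions.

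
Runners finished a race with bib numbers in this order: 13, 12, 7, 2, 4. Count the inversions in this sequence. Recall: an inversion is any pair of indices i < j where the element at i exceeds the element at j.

Listing every pair i<j with a[i]>a[j] (using 0-based positions):
(0,1): 13 > 12
(0,2): 13 > 7
(0,3): 13 > 2
(0,4): 13 > 4
(1,2): 12 > 7
(1,3): 12 > 2
(1,4): 12 > 4
(2,3): 7 > 2
(2,4): 7 > 4
That's 9 pairs.

9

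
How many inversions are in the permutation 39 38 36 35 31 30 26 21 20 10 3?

Sweep left to right; for each value list the smaller values that follow it:
39 → 38, 36, 35, 31, 30, 26, 21, 20, 10, 3 → 10
38 → 36, 35, 31, 30, 26, 21, 20, 10, 3 → 9
36 → 35, 31, 30, 26, 21, 20, 10, 3 → 8
35 → 31, 30, 26, 21, 20, 10, 3 → 7
31 → 30, 26, 21, 20, 10, 3 → 6
30 → 26, 21, 20, 10, 3 → 5
26 → 21, 20, 10, 3 → 4
21 → 20, 10, 3 → 3
20 → 10, 3 → 2
10 → 3 → 1
3 → none → 0
Sum: 10 + 9 + 8 + 7 + 6 + 5 + 4 + 3 + 2 + 1 + 0 = 55

There are 55 inversions.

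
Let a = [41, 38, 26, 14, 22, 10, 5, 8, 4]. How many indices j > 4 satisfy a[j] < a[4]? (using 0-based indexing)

The element at index 4 is 22.
Elements after it: 10, 5, 8, 4
Those smaller than 22: 10, 5, 8, 4

4 such elements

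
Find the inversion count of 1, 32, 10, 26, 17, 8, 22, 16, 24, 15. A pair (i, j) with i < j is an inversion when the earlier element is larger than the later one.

Inversions: 22

Count, for each position, how many later elements it exceeds:
1: 0
32: 8
10: 1
26: 6
17: 3
8: 0
22: 2
16: 1
24: 1
15: 0
Sum: 0 + 8 + 1 + 6 + 3 + 0 + 2 + 1 + 1 + 0 = 22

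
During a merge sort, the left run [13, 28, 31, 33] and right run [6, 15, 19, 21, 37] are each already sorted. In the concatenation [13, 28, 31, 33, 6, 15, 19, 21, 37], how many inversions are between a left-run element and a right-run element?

13 split inversions

For each element r of the right run, count left-run elements greater than r:
r = 6: 13, 28, 31, 33 → 4
r = 15: 28, 31, 33 → 3
r = 19: 28, 31, 33 → 3
r = 21: 28, 31, 33 → 3
r = 37: none → 0
Cross-inversions: 4 + 3 + 3 + 3 + 0 = 13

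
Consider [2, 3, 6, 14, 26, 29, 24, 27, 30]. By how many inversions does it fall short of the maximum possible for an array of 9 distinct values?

Maximum inversions for 9 distinct elements is C(9, 2) = 9·8/2 = 36.
Current inversions — for each element, count later smaller elements:
2: 0
3: 0
6: 0
14: 0
26: 1
29: 2
24: 0
27: 0
30: 0
Current total: 0 + 0 + 0 + 0 + 1 + 2 + 0 + 0 + 0 = 3
Shortfall: 36 − 3 = 33

33 inversions short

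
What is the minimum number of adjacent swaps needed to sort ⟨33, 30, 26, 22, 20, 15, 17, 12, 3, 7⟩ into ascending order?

Each adjacent swap fixes exactly one inversion, so the minimum swap count equals the number of inversions.
Count inversions — for each element, later elements that are smaller:
33: 30, 26, 22, 20, 15, 17, 12, 3, 7 → 9
30: 26, 22, 20, 15, 17, 12, 3, 7 → 8
26: 22, 20, 15, 17, 12, 3, 7 → 7
22: 20, 15, 17, 12, 3, 7 → 6
20: 15, 17, 12, 3, 7 → 5
15: 12, 3, 7 → 3
17: 12, 3, 7 → 3
12: 3, 7 → 2
3: none → 0
7: none → 0
Total inversions: 9 + 8 + 7 + 6 + 5 + 3 + 3 + 2 + 0 + 0 = 43

There are 43 adjacent swaps.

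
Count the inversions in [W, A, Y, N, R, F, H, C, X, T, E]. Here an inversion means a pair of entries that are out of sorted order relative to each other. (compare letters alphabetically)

31 out-of-order pairs

Count, for each position, how many later elements it exceeds:
W → A, N, R, F, H, C, T, E → 8
A → none → 0
Y → N, R, F, H, C, X, T, E → 8
N → F, H, C, E → 4
R → F, H, C, E → 4
F → C, E → 2
H → C, E → 2
C → none → 0
X → T, E → 2
T → E → 1
E → none → 0
Sum: 8 + 0 + 8 + 4 + 4 + 2 + 2 + 0 + 2 + 1 + 0 = 31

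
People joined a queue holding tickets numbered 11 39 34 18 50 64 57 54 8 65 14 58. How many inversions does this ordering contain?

There are 24 out-of-order pairs.

For each element, count later entries that are smaller:
11: 1
39: 4
34: 3
18: 2
50: 2
64: 5
57: 3
54: 2
8: 0
65: 2
14: 0
58: 0
Sum: 1 + 4 + 3 + 2 + 2 + 5 + 3 + 2 + 0 + 2 + 0 + 0 = 24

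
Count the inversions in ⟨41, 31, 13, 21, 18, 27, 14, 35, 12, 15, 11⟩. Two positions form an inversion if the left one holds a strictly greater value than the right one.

For each element, count later entries that are smaller:
41 → 31, 13, 21, 18, 27, 14, 35, 12, 15, 11 → 10
31 → 13, 21, 18, 27, 14, 12, 15, 11 → 8
13 → 12, 11 → 2
21 → 18, 14, 12, 15, 11 → 5
18 → 14, 12, 15, 11 → 4
27 → 14, 12, 15, 11 → 4
14 → 12, 11 → 2
35 → 12, 15, 11 → 3
12 → 11 → 1
15 → 11 → 1
11 → none → 0
Sum: 10 + 8 + 2 + 5 + 4 + 4 + 2 + 3 + 1 + 1 + 0 = 40

40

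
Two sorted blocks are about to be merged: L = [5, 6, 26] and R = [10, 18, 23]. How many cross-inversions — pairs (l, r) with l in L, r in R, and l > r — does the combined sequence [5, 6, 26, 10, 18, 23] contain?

Split inversions: 3

Count, for every r in R, how many entries of L exceed r:
r = 10: 26 → 1
r = 18: 26 → 1
r = 23: 26 → 1
Cross-inversions: 1 + 1 + 1 = 3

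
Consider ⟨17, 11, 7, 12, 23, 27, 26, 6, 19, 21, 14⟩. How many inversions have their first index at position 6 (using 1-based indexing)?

The element at index 6 is 27.
Elements after it: 26, 6, 19, 21, 14
Those smaller than 27: 26, 6, 19, 21, 14

5 such elements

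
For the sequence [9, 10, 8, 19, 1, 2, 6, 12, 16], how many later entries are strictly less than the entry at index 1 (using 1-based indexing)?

The element at index 1 is 9.
Elements after it: 10, 8, 19, 1, 2, 6, 12, 16
Those smaller than 9: 8, 1, 2, 6

4 such elements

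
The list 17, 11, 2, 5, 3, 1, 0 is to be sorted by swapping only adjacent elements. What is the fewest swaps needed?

19

Each adjacent swap fixes exactly one inversion, so the minimum swap count equals the number of inversions.
Count inversions — for each element, later elements that are smaller:
17: 11, 2, 5, 3, 1, 0 → 6
11: 2, 5, 3, 1, 0 → 5
2: 1, 0 → 2
5: 3, 1, 0 → 3
3: 1, 0 → 2
1: 0 → 1
0: none → 0
Total inversions: 6 + 5 + 2 + 3 + 2 + 1 + 0 = 19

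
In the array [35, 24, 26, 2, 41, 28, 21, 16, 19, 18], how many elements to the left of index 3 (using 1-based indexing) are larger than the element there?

1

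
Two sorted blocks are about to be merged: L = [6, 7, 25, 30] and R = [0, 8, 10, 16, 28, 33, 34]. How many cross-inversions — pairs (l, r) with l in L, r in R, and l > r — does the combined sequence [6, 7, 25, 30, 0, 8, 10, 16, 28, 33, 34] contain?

11

For each element r of the right run, count left-run elements greater than r:
r = 0: 6, 7, 25, 30 → 4
r = 8: 25, 30 → 2
r = 10: 25, 30 → 2
r = 16: 25, 30 → 2
r = 28: 30 → 1
r = 33: none → 0
r = 34: none → 0
Cross-inversions: 4 + 2 + 2 + 2 + 1 + 0 + 0 = 11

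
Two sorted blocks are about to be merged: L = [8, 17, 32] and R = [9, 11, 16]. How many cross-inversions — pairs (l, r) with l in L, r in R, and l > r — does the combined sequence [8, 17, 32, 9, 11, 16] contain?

6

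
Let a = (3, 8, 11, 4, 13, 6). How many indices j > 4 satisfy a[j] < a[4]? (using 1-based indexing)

The element at index 4 is 4.
Elements after it: 13, 6
None of them are smaller than 4.

0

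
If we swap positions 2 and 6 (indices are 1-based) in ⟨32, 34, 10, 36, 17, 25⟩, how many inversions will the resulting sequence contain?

7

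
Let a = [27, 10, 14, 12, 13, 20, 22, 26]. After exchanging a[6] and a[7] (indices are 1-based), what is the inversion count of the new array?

10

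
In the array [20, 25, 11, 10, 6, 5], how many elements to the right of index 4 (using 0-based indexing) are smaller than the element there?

The element at index 4 is 6.
Elements after it: 5
Those smaller than 6: 5

1 such element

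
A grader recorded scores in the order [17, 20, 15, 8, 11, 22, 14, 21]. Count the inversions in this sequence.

Sweep left to right; for each value list the smaller values that follow it:
17: 4
20: 4
15: 3
8: 0
11: 0
22: 2
14: 0
21: 0
Sum: 4 + 4 + 3 + 0 + 0 + 2 + 0 + 0 = 13

13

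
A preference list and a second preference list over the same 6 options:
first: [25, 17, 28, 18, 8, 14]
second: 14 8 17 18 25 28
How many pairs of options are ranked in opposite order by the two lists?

Assign each item its position (1..6) in the first ordering, then rewrite the second ordering as that position sequence:
positions: 25→1, 17→2, 28→3, 18→4, 8→5, 14→6
second ordering as positions: [6, 5, 2, 4, 1, 3]
Discordant pairs = inversions in this position sequence.
6: 5, 2, 4, 1, 3 → 5
5: 2, 4, 1, 3 → 4
2: 1 → 1
4: 1, 3 → 2
1: 0
3: 0
Total: 5 + 4 + 1 + 2 + 0 + 0 = 12

There are 12 pairs.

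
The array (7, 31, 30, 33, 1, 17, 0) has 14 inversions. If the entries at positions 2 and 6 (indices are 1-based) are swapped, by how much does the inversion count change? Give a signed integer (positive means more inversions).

Positions 2 and 6 hold 31 and 17; after swapping, the array is [7, 17, 30, 33, 1, 31, 0].
Sweep left to right; for each value list the smaller values that follow it:
7: 2
17: 2
30: 2
33: 3
1: 1
31: 1
0: 0
Sum: 2 + 2 + 2 + 3 + 1 + 1 + 0 = 11
Change: 11 − 14 = -3

-3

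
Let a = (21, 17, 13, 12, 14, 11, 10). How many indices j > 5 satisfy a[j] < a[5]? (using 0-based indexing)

The element at index 5 is 11.
Elements after it: 10
Those smaller than 11: 10

1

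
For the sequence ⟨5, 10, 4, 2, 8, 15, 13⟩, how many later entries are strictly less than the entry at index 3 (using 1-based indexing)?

1 such element

The element at index 3 is 4.
Elements after it: 2, 8, 15, 13
Those smaller than 4: 2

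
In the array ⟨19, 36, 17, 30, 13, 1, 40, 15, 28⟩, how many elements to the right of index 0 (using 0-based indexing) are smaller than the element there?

The element at index 0 is 19.
Elements after it: 36, 17, 30, 13, 1, 40, 15, 28
Those smaller than 19: 17, 13, 1, 15

4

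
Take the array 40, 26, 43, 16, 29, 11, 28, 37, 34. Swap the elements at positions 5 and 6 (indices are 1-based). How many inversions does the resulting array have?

Inversions: 18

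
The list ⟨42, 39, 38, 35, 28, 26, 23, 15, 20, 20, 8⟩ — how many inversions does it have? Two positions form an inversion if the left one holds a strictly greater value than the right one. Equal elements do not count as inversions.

52

For each element, count later entries that are smaller:
42 → 39, 38, 35, 28, 26, 23, 15, 20, 20, 8 → 10
39 → 38, 35, 28, 26, 23, 15, 20, 20, 8 → 9
38 → 35, 28, 26, 23, 15, 20, 20, 8 → 8
35 → 28, 26, 23, 15, 20, 20, 8 → 7
28 → 26, 23, 15, 20, 20, 8 → 6
26 → 23, 15, 20, 20, 8 → 5
23 → 15, 20, 20, 8 → 4
15 → 8 → 1
20 → 8 → 1
20 → 8 → 1
8 → none → 0
Sum: 10 + 9 + 8 + 7 + 6 + 5 + 4 + 1 + 1 + 1 + 0 = 52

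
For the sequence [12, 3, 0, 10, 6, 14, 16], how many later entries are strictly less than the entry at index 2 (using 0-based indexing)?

The element at index 2 is 0.
Elements after it: 10, 6, 14, 16
None of them are smaller than 0.

0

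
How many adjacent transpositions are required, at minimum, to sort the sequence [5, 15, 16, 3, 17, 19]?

Each adjacent swap fixes exactly one inversion, so the minimum swap count equals the number of inversions.
Count inversions — for each element, later elements that are smaller:
5: 3 → 1
15: 3 → 1
16: 3 → 1
3: none → 0
17: none → 0
19: none → 0
Total inversions: 1 + 1 + 1 + 0 + 0 + 0 = 3

3 swaps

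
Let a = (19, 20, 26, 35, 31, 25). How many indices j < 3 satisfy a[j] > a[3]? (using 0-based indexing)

The element at index 3 is 35.
Elements before it: 19, 20, 26
None of them are larger than 35.

0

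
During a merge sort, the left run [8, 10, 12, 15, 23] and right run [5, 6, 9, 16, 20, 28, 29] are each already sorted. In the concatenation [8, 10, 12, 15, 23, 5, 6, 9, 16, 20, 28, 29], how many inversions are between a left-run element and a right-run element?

For each element r of the right run, count left-run elements greater than r:
r = 5: 8, 10, 12, 15, 23 → 5
r = 6: 8, 10, 12, 15, 23 → 5
r = 9: 10, 12, 15, 23 → 4
r = 16: 23 → 1
r = 20: 23 → 1
r = 28: none → 0
r = 29: none → 0
Cross-inversions: 5 + 5 + 4 + 1 + 1 + 0 + 0 = 16

16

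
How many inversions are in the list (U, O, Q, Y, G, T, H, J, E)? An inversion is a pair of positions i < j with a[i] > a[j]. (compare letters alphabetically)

26

Element-by-element contributions:
U: 7
O: 4
Q: 4
Y: 5
G: 1
T: 3
H: 1
J: 1
E: 0
Sum: 7 + 4 + 4 + 5 + 1 + 3 + 1 + 1 + 0 = 26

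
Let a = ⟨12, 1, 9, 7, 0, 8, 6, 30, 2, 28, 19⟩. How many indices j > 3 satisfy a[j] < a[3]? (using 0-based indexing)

3

The element at index 3 is 7.
Elements after it: 0, 8, 6, 30, 2, 28, 19
Those smaller than 7: 0, 6, 2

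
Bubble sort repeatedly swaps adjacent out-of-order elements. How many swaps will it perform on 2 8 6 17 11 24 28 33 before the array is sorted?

Each adjacent swap fixes exactly one inversion, so the minimum swap count equals the number of inversions.
Count inversions — for each element, later elements that are smaller:
2: none → 0
8: 6 → 1
6: none → 0
17: 11 → 1
11: none → 0
24: none → 0
28: none → 0
33: none → 0
Total inversions: 0 + 1 + 0 + 1 + 0 + 0 + 0 + 0 = 2

2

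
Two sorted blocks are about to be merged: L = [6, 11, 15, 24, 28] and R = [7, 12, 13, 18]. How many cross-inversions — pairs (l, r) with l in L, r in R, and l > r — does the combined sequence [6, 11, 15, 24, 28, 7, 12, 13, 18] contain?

There are 12 split inversions.

Take each right-half value and tally the left-half values above it:
r = 7: 11, 15, 24, 28 → 4
r = 12: 15, 24, 28 → 3
r = 13: 15, 24, 28 → 3
r = 18: 24, 28 → 2
Cross-inversions: 4 + 3 + 3 + 2 = 12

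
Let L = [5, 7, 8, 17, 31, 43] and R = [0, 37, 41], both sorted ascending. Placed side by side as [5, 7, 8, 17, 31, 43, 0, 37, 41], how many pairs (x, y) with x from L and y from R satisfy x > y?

For each element r of the right run, count left-run elements greater than r:
r = 0: 5, 7, 8, 17, 31, 43 → 6
r = 37: 43 → 1
r = 41: 43 → 1
Cross-inversions: 6 + 1 + 1 = 8

Split inversions: 8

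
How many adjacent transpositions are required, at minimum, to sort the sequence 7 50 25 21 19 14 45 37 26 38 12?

27 swaps

The minimum number of adjacent swaps to sort an array equals its inversion count, since every such swap removes exactly one inversion.
Count inversions — for each element, later elements that are smaller:
7: none → 0
50: 25, 21, 19, 14, 45, 37, 26, 38, 12 → 9
25: 21, 19, 14, 12 → 4
21: 19, 14, 12 → 3
19: 14, 12 → 2
14: 12 → 1
45: 37, 26, 38, 12 → 4
37: 26, 12 → 2
26: 12 → 1
38: 12 → 1
12: none → 0
Total inversions: 0 + 9 + 4 + 3 + 2 + 1 + 4 + 2 + 1 + 1 + 0 = 27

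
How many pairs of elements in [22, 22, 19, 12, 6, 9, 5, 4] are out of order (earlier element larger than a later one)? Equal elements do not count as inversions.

26 out-of-order pairs

Element-by-element contributions:
22: 6
22: 6
19: 5
12: 4
6: 2
9: 2
5: 1
4: 0
Sum: 6 + 6 + 5 + 4 + 2 + 2 + 1 + 0 = 26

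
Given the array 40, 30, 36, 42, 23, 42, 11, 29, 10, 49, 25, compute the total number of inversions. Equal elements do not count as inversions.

Sweep left to right; for each value list the smaller values that follow it:
40 → 30, 36, 23, 11, 29, 10, 25 → 7
30 → 23, 11, 29, 10, 25 → 5
36 → 23, 11, 29, 10, 25 → 5
42 → 23, 11, 29, 10, 25 → 5
23 → 11, 10 → 2
42 → 11, 29, 10, 25 → 4
11 → 10 → 1
29 → 10, 25 → 2
10 → none → 0
49 → 25 → 1
25 → none → 0
Sum: 7 + 5 + 5 + 5 + 2 + 4 + 1 + 2 + 0 + 1 + 0 = 32

32 out-of-order pairs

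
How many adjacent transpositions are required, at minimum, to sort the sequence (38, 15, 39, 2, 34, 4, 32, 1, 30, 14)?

Each adjacent swap fixes exactly one inversion, so the minimum swap count equals the number of inversions.
Count inversions — for each element, later elements that are smaller:
38: 15, 2, 34, 4, 32, 1, 30, 14 → 8
15: 2, 4, 1, 14 → 4
39: 2, 34, 4, 32, 1, 30, 14 → 7
2: 1 → 1
34: 4, 32, 1, 30, 14 → 5
4: 1 → 1
32: 1, 30, 14 → 3
1: none → 0
30: 14 → 1
14: none → 0
Total inversions: 8 + 4 + 7 + 1 + 5 + 1 + 3 + 0 + 1 + 0 = 30

30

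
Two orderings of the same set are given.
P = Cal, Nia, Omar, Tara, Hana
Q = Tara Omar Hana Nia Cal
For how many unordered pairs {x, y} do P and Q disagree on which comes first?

8

Assign each item its position (1..5) in the first ordering, then rewrite the second ordering as that position sequence:
positions: Cal→1, Nia→2, Omar→3, Tara→4, Hana→5
second ordering as positions: [4, 3, 5, 2, 1]
Discordant pairs = inversions in this position sequence.
4: 3, 2, 1 → 3
3: 2, 1 → 2
5: 2, 1 → 2
2: 1 → 1
1: 0
Total: 3 + 2 + 2 + 1 + 0 = 8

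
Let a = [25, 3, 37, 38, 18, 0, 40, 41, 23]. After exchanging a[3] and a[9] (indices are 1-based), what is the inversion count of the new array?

Positions 3 and 9 hold 37 and 23; after swapping, the array is [25, 3, 23, 38, 18, 0, 40, 41, 37].
For each element, count later entries that are smaller:
25 → 3, 23, 18, 0 → 4
3 → 0 → 1
23 → 18, 0 → 2
38 → 18, 0, 37 → 3
18 → 0 → 1
0 → none → 0
40 → 37 → 1
41 → 37 → 1
37 → none → 0
Sum: 4 + 1 + 2 + 3 + 1 + 0 + 1 + 1 + 0 = 13

Inversions: 13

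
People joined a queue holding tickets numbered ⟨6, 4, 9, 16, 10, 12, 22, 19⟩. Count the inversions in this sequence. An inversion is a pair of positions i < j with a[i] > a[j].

Sweep left to right; for each value list the smaller values that follow it:
6: 1
4: 0
9: 0
16: 2
10: 0
12: 0
22: 1
19: 0
Sum: 1 + 0 + 0 + 2 + 0 + 0 + 1 + 0 = 4

4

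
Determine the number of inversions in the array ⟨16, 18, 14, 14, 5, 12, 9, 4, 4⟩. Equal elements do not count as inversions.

31

Element-by-element contributions:
16 → 14, 14, 5, 12, 9, 4, 4 → 7
18 → 14, 14, 5, 12, 9, 4, 4 → 7
14 → 5, 12, 9, 4, 4 → 5
14 → 5, 12, 9, 4, 4 → 5
5 → 4, 4 → 2
12 → 9, 4, 4 → 3
9 → 4, 4 → 2
4 → none → 0
4 → none → 0
Sum: 7 + 7 + 5 + 5 + 2 + 3 + 2 + 0 + 0 = 31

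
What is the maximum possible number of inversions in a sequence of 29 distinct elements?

A reversed (strictly descending) arrangement makes every pair an inversion, giving C(29, 2) inversions.
C(29, 2) = 29·28/2 = 406

406 inversions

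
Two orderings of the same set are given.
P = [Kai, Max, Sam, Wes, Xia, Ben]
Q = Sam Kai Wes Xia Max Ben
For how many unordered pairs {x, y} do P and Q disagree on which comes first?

Assign each item its position (1..6) in the first ordering, then rewrite the second ordering as that position sequence:
positions: Kai→1, Max→2, Sam→3, Wes→4, Xia→5, Ben→6
second ordering as positions: [3, 1, 4, 5, 2, 6]
Discordant pairs = inversions in this position sequence.
3: 1, 2 → 2
1: 0
4: 2 → 1
5: 2 → 1
2: 0
6: 0
Total: 2 + 0 + 1 + 1 + 0 + 0 = 4

Disagreeing pairs: 4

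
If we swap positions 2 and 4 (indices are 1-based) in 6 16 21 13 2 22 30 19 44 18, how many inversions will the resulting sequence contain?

13

Positions 2 and 4 hold 16 and 13; after swapping, the array is [6, 13, 21, 16, 2, 22, 30, 19, 44, 18].
For each element, count later entries that are smaller:
6: 1
13: 1
21: 4
16: 1
2: 0
22: 2
30: 2
19: 1
44: 1
18: 0
Sum: 1 + 1 + 4 + 1 + 0 + 2 + 2 + 1 + 1 + 0 = 13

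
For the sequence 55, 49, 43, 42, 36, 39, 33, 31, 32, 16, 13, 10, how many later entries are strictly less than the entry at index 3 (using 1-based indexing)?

9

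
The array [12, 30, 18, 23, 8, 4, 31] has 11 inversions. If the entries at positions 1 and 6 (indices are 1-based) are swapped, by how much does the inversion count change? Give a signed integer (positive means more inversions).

-3

Positions 1 and 6 hold 12 and 4; after swapping, the array is [4, 30, 18, 23, 8, 12, 31].
Count, for each position, how many later elements it exceeds:
4: 0
30: 4
18: 2
23: 2
8: 0
12: 0
31: 0
Sum: 0 + 4 + 2 + 2 + 0 + 0 + 0 = 8
Change: 8 − 11 = -3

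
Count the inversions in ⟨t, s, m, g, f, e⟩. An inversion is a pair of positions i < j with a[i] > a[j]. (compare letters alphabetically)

Sweep left to right; for each value list the smaller values that follow it:
t → s, m, g, f, e → 5
s → m, g, f, e → 4
m → g, f, e → 3
g → f, e → 2
f → e → 1
e → none → 0
Sum: 5 + 4 + 3 + 2 + 1 + 0 = 15

Inversions: 15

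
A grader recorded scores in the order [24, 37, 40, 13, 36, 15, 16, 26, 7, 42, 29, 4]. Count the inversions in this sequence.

For each element, count later entries that are smaller:
24: 5
37: 8
40: 8
13: 2
36: 6
15: 2
16: 2
26: 2
7: 1
42: 2
29: 1
4: 0
Sum: 5 + 8 + 8 + 2 + 6 + 2 + 2 + 2 + 1 + 2 + 1 + 0 = 39

39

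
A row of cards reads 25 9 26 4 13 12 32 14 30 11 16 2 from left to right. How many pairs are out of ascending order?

35

Count, for each position, how many later elements it exceeds:
25: 8
9: 2
26: 7
4: 1
13: 3
12: 2
32: 5
14: 2
30: 3
11: 1
16: 1
2: 0
Sum: 8 + 2 + 7 + 1 + 3 + 2 + 5 + 2 + 3 + 1 + 1 + 0 = 35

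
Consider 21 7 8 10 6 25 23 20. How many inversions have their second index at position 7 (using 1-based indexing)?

1 such element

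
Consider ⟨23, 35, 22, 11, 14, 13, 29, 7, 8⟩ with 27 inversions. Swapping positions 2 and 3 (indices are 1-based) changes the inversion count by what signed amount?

Positions 2 and 3 hold 35 and 22; after swapping, the array is [23, 22, 35, 11, 14, 13, 29, 7, 8].
Element-by-element contributions:
23: 6
22: 5
35: 6
11: 2
14: 3
13: 2
29: 2
7: 0
8: 0
Sum: 6 + 5 + 6 + 2 + 3 + 2 + 2 + 0 + 0 = 26
Change: 26 − 27 = -1

-1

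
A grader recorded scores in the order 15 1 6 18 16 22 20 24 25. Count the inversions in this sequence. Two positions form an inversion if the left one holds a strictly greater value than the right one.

Out-of-order pairs: 4

Element-by-element contributions:
15: 2
1: 0
6: 0
18: 1
16: 0
22: 1
20: 0
24: 0
25: 0
Sum: 2 + 0 + 0 + 1 + 0 + 1 + 0 + 0 + 0 = 4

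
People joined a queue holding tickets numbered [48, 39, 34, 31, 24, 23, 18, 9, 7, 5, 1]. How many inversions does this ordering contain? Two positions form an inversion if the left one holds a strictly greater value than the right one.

Count, for each position, how many later elements it exceeds:
48: 10
39: 9
34: 8
31: 7
24: 6
23: 5
18: 4
9: 3
7: 2
5: 1
1: 0
Sum: 10 + 9 + 8 + 7 + 6 + 5 + 4 + 3 + 2 + 1 + 0 = 55

55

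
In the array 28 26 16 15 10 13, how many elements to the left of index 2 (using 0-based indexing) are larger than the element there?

2

The element at index 2 is 16.
Elements before it: 28, 26
Those larger than 16: 28, 26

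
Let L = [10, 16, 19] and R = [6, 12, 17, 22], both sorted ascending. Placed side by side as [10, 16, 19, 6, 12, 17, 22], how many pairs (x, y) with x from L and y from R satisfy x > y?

6 cross-inversions

For each element r of the right run, count left-run elements greater than r:
r = 6: 10, 16, 19 → 3
r = 12: 16, 19 → 2
r = 17: 19 → 1
r = 22: none → 0
Cross-inversions: 3 + 2 + 1 + 0 = 6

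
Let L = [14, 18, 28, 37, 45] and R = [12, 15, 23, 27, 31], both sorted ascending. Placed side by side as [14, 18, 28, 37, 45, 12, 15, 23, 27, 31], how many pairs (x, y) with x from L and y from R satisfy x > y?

For each element r of the right run, count left-run elements greater than r:
r = 12: 14, 18, 28, 37, 45 → 5
r = 15: 18, 28, 37, 45 → 4
r = 23: 28, 37, 45 → 3
r = 27: 28, 37, 45 → 3
r = 31: 37, 45 → 2
Cross-inversions: 5 + 4 + 3 + 3 + 2 = 17

Split inversions: 17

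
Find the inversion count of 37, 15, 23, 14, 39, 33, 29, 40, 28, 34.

Element-by-element contributions:
37: 7
15: 1
23: 1
14: 0
39: 4
33: 2
29: 1
40: 2
28: 0
34: 0
Sum: 7 + 1 + 1 + 0 + 4 + 2 + 1 + 2 + 0 + 0 = 18

18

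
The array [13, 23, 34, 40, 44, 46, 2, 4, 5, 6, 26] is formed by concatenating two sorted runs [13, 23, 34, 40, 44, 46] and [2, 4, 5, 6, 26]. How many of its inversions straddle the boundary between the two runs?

28 cross-inversions

For each element r of the right run, count left-run elements greater than r:
r = 2: 13, 23, 34, 40, 44, 46 → 6
r = 4: 13, 23, 34, 40, 44, 46 → 6
r = 5: 13, 23, 34, 40, 44, 46 → 6
r = 6: 13, 23, 34, 40, 44, 46 → 6
r = 26: 34, 40, 44, 46 → 4
Cross-inversions: 6 + 6 + 6 + 6 + 4 = 28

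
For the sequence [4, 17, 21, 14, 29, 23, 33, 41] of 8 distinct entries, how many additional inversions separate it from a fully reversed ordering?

25 inversions short

Maximum inversions for 8 distinct elements is C(8, 2) = 8·7/2 = 28.
Current inversions — for each element, count later smaller elements:
4: 0
17: 1
21: 1
14: 0
29: 1
23: 0
33: 0
41: 0
Current total: 0 + 1 + 1 + 0 + 1 + 0 + 0 + 0 = 3
Shortfall: 28 − 3 = 25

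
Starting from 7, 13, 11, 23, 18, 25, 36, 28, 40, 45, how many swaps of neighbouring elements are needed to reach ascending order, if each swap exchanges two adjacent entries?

The minimum number of adjacent swaps to sort an array equals its inversion count, since every such swap removes exactly one inversion.
Count inversions — for each element, later elements that are smaller:
7: none → 0
13: 11 → 1
11: none → 0
23: 18 → 1
18: none → 0
25: none → 0
36: 28 → 1
28: none → 0
40: none → 0
45: none → 0
Total inversions: 0 + 1 + 0 + 1 + 0 + 0 + 1 + 0 + 0 + 0 = 3

3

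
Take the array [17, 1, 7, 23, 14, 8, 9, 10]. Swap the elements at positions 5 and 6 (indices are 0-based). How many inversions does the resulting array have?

14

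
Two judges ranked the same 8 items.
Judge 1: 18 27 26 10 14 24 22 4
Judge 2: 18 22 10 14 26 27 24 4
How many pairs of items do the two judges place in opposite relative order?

Assign each item its position (1..8) in the first ordering, then rewrite the second ordering as that position sequence:
positions: 18→1, 27→2, 26→3, 10→4, 14→5, 24→6, 22→7, 4→8
second ordering as positions: [1, 7, 4, 5, 3, 2, 6, 8]
Discordant pairs = inversions in this position sequence.
1: 0
7: 4, 5, 3, 2, 6 → 5
4: 3, 2 → 2
5: 3, 2 → 2
3: 2 → 1
2: 0
6: 0
8: 0
Total: 0 + 5 + 2 + 2 + 1 + 0 + 0 + 0 = 10

Discordant pairs: 10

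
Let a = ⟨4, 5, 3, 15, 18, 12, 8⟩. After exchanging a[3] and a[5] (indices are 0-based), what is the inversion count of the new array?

6 inversions

Positions 3 and 5 hold 15 and 12; after swapping, the array is [4, 5, 3, 12, 18, 15, 8].
Element-by-element contributions:
4 → 3 → 1
5 → 3 → 1
3 → none → 0
12 → 8 → 1
18 → 15, 8 → 2
15 → 8 → 1
8 → none → 0
Sum: 1 + 1 + 0 + 1 + 2 + 1 + 0 = 6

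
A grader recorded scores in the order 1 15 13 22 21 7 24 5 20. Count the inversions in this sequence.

For each element, count later entries that are smaller:
1: 0
15: 3
13: 2
22: 4
21: 3
7: 1
24: 2
5: 0
20: 0
Sum: 0 + 3 + 2 + 4 + 3 + 1 + 2 + 0 + 0 = 15

15 inversions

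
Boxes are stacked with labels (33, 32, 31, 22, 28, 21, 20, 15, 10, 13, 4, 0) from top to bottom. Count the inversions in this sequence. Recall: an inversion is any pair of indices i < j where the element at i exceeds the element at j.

Count, for each position, how many later elements it exceeds:
33: 11
32: 10
31: 9
22: 7
28: 7
21: 6
20: 5
15: 4
10: 2
13: 2
4: 1
0: 0
Sum: 11 + 10 + 9 + 7 + 7 + 6 + 5 + 4 + 2 + 2 + 1 + 0 = 64

64 inversions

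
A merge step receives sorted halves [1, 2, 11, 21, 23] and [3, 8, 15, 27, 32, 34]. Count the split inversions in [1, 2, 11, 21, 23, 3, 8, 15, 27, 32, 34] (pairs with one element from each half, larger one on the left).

8 cross-inversions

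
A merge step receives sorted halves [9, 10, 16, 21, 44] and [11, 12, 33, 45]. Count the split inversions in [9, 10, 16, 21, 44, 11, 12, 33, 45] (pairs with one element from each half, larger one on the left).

7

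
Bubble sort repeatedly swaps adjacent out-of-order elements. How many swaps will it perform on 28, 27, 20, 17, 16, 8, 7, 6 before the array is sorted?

There are 28 adjacent swaps.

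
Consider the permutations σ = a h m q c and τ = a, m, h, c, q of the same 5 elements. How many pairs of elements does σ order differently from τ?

Assign each item its position (1..5) in the first ordering, then rewrite the second ordering as that position sequence:
positions: a→1, h→2, m→3, q→4, c→5
second ordering as positions: [1, 3, 2, 5, 4]
Discordant pairs = inversions in this position sequence.
1: 0
3: 2 → 1
2: 0
5: 4 → 1
4: 0
Total: 0 + 1 + 0 + 1 + 0 = 2

There are 2 discordant pairs.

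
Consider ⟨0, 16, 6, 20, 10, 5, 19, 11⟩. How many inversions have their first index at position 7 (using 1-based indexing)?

1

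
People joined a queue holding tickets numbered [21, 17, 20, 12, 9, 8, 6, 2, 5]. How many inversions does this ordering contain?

34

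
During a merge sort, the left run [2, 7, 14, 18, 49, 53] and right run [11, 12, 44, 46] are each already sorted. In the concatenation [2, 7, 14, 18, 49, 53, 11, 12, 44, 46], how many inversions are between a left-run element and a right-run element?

Split inversions: 12

Count, for every r in R, how many entries of L exceed r:
r = 11: 14, 18, 49, 53 → 4
r = 12: 14, 18, 49, 53 → 4
r = 44: 49, 53 → 2
r = 46: 49, 53 → 2
Cross-inversions: 4 + 4 + 2 + 2 = 12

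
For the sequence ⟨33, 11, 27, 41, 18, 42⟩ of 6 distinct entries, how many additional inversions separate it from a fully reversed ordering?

10 inversions short

Maximum inversions for 6 distinct elements is C(6, 2) = 6·5/2 = 15.
Current inversions — for each element, count later smaller elements:
33: 3
11: 0
27: 1
41: 1
18: 0
42: 0
Current total: 3 + 0 + 1 + 1 + 0 + 0 = 5
Shortfall: 15 − 5 = 10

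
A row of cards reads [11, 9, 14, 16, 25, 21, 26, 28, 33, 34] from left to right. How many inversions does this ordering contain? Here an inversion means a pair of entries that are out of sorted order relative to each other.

Count, for each position, how many later elements it exceeds:
11: 1
9: 0
14: 0
16: 0
25: 1
21: 0
26: 0
28: 0
33: 0
34: 0
Sum: 1 + 0 + 0 + 0 + 1 + 0 + 0 + 0 + 0 + 0 = 2

2 inversions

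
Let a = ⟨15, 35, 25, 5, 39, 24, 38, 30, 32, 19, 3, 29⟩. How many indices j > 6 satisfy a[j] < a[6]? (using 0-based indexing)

5

The element at index 6 is 38.
Elements after it: 30, 32, 19, 3, 29
Those smaller than 38: 30, 32, 19, 3, 29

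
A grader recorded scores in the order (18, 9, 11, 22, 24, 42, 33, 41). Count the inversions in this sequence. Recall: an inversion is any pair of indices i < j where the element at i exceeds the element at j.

There are 4 inversions.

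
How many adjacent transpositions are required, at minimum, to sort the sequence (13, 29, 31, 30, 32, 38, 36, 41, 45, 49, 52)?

Each adjacent swap fixes exactly one inversion, so the minimum swap count equals the number of inversions.
Count inversions — for each element, later elements that are smaller:
13: none → 0
29: none → 0
31: 30 → 1
30: none → 0
32: none → 0
38: 36 → 1
36: none → 0
41: none → 0
45: none → 0
49: none → 0
52: none → 0
Total inversions: 0 + 0 + 1 + 0 + 0 + 1 + 0 + 0 + 0 + 0 + 0 = 2

There are 2 adjacent swaps.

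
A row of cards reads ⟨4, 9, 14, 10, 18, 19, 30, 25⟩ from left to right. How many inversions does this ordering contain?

For each element, count later entries that are smaller:
4: 0
9: 0
14: 1
10: 0
18: 0
19: 0
30: 1
25: 0
Sum: 0 + 0 + 1 + 0 + 0 + 0 + 1 + 0 = 2

2 inversions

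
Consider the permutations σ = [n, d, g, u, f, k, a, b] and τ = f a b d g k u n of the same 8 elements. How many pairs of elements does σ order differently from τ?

19

Assign each item its position (1..8) in the first ordering, then rewrite the second ordering as that position sequence:
positions: n→1, d→2, g→3, u→4, f→5, k→6, a→7, b→8
second ordering as positions: [5, 7, 8, 2, 3, 6, 4, 1]
Discordant pairs = inversions in this position sequence.
5: 2, 3, 4, 1 → 4
7: 2, 3, 6, 4, 1 → 5
8: 2, 3, 6, 4, 1 → 5
2: 1 → 1
3: 1 → 1
6: 4, 1 → 2
4: 1 → 1
1: 0
Total: 4 + 5 + 5 + 1 + 1 + 2 + 1 + 0 = 19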